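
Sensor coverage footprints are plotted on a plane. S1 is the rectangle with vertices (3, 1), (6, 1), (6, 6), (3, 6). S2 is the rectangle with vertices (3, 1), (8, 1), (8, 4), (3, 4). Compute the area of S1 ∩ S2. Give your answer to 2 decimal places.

9.00

|S1∩S2|: x∈[3,6], y∈[1,4] → 3·3 = 9.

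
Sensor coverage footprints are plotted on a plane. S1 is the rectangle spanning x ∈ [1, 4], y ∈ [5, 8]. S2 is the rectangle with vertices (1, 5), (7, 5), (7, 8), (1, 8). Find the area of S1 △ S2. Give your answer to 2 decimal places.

9.00

|S1∩S2|: x∈[1,4], y∈[5,8] → 3·3 = 9.
|S1 △ S2| = |S1| + |S2| − 2·|S1∩S2| = 9 + 18 − 18 = 9.00.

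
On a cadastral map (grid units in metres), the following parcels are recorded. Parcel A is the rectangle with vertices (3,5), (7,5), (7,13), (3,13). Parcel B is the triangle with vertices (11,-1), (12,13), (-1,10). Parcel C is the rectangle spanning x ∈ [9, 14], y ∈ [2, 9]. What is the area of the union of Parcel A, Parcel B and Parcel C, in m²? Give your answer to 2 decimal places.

114.68

By inclusion–exclusion:
Individual areas: |Parcel A| = 32, |Parcel B| = 89.5, |Parcel C| = 35.
|Parcel A∩Parcel B| = 24.5688.
|Parcel A∩Parcel C| = 0 (no overlap).
|Parcel B∩Parcel C| = 17.25.
|Parcel A∩Parcel B∩Parcel C| = 0.
|Parcel A ∪ Parcel B ∪ Parcel C| = 156.5 − 41.8188 + 0 = 114.68.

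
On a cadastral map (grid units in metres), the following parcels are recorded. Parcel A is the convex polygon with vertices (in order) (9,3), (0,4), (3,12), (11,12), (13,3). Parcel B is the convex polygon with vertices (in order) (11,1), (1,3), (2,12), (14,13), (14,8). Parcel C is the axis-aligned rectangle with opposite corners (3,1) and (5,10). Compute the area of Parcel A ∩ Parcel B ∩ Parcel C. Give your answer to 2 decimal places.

The intersection is the polygon with vertices (3,3.667), (3,10), (5,10), (5,3.444).
By the shoelace formula its area is 12.89.

12.89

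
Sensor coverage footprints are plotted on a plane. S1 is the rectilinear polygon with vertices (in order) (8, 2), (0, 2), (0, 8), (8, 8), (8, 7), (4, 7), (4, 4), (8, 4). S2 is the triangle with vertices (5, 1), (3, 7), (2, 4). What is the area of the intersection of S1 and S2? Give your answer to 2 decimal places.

5.67

The intersection is the polygon with vertices (4,2), (2,4), (3,7), (4,4), (4.667,2).
By the shoelace formula its area is 5.67.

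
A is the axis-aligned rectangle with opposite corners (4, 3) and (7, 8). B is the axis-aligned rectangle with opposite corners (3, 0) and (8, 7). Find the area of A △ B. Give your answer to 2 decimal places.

26.00

|A∩B|: x∈[4,7], y∈[3,7] → 3·4 = 12.
|A △ B| = |A| + |B| − 2·|A∩B| = 15 + 35 − 24 = 26.00.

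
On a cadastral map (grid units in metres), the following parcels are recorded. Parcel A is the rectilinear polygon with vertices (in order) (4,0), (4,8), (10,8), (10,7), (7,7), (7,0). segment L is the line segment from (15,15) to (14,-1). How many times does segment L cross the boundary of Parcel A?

The segment lies entirely outside Parcel A and never meets its boundary.

0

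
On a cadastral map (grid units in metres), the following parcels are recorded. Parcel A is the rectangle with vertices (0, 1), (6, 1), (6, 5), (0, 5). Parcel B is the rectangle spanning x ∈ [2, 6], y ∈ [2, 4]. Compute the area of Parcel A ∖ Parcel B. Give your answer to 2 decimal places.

|Parcel A∩Parcel B|: x∈[2,6], y∈[2,4] → 4·2 = 8.
|Parcel A| = 24.
|Parcel A ∖ Parcel B| = |Parcel A| − |Parcel A∩Parcel B| = 24 − 8 = 16.00.

16.00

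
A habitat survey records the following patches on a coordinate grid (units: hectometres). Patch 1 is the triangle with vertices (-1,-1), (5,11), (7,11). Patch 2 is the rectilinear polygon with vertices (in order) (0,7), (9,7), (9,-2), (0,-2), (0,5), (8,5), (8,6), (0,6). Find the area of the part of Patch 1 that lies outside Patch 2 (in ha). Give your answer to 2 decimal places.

|Patch 1| = 12, |Patch 1∩Patch 2| = 4.
|Patch 1 ∖ Patch 2| = |Patch 1| − |Patch 1∩Patch 2| = 12 − 4 = 8.00.

8.00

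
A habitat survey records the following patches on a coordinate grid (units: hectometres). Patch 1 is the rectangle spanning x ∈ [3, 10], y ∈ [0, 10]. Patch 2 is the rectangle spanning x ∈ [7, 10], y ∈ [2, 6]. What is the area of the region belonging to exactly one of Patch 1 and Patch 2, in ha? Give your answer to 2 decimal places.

58.00

|Patch 1∩Patch 2|: x∈[7,10], y∈[2,6] → 3·4 = 12.
|Patch 1 △ Patch 2| = |Patch 1| + |Patch 2| − 2·|Patch 1∩Patch 2| = 70 + 12 − 24 = 58.00.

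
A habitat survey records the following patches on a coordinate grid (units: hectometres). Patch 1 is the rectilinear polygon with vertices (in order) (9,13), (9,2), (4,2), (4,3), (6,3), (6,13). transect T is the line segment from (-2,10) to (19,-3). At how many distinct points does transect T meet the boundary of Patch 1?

2

The segment meets the boundary at (9,3.19), (6,5.048).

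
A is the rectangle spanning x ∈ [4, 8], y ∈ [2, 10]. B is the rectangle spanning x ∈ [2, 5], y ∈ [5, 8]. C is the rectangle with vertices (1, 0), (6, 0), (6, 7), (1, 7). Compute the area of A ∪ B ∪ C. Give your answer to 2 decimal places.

By inclusion–exclusion:
Individual areas: |A| = 32, |B| = 9, |C| = 35.
|A∩B|: x∈[4,5], y∈[5,8] → 1·3 = 3.
|A∩C|: x∈[4,6], y∈[2,7] → 2·5 = 10.
|B∩C|: x∈[2,5], y∈[5,7] → 3·2 = 6.
|A∩B∩C| = 2.
|A ∪ B ∪ C| = 76 − 19 + 2 = 59.00.

59.00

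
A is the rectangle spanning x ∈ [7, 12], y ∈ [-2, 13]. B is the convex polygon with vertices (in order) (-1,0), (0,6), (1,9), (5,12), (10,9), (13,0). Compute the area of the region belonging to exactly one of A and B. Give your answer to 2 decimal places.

110.10

|A| = 75, |B| = 118.5, |A∩B| = 41.7.
|A △ B| = |A| + |B| − 2·|A∩B| = 75 + 118.5 − 83.4 = 110.10.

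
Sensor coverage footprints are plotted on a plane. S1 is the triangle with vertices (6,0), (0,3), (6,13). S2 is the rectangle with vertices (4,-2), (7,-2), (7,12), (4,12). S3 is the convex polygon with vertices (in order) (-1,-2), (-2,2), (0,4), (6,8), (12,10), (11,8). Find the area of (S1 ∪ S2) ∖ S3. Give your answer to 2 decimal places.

34.73

|S1 ∪ S2| = 59.6333.
|(S1 ∪ S2) ∩ S3| = 24.9062.
|(S1 ∪ S2) ∖ S3| = 59.6333 − 24.9062 = 34.73.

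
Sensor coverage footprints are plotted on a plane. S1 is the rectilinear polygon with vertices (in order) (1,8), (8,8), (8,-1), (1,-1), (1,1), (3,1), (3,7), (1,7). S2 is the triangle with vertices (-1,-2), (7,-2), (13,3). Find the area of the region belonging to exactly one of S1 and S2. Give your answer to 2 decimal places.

57.27

|S1| = 51, |S2| = 20, |S1∩S2| = 6.8643.
|S1 △ S2| = |S1| + |S2| − 2·|S1∩S2| = 51 + 20 − 13.7286 = 57.27.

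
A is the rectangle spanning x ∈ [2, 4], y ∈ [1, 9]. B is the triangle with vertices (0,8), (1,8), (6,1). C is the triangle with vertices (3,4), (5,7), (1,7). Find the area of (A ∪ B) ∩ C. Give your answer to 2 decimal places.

|A ∪ B| = 18.1.
|(A ∪ B) ∩ C| = 5.15.

5.15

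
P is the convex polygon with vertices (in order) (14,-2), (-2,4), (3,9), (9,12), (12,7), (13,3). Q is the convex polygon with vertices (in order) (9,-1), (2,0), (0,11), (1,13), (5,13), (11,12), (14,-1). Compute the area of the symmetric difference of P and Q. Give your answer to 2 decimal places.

55.34

|P| = 113.5, |Q| = 153, |P∩Q| = 105.58.
|P △ Q| = |P| + |Q| − 2·|P∩Q| = 113.5 + 153 − 211.16 = 55.34.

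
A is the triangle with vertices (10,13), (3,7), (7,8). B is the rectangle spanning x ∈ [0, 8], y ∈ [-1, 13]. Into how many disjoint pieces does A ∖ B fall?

A ∖ B is a single connected region.

1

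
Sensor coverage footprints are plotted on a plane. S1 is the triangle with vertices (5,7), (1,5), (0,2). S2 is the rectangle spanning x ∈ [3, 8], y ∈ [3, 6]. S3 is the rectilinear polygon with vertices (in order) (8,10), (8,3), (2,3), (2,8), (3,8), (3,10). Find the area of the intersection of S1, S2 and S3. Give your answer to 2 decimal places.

The intersection is the polygon with vertices (3,6), (4,6), (3,5).
By the shoelace formula its area is 0.50.

0.50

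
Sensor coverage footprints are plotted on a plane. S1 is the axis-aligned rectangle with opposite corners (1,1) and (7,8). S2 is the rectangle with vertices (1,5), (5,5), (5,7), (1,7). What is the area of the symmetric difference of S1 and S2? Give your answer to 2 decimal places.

|S1∩S2|: x∈[1,5], y∈[5,7] → 4·2 = 8.
|S1 △ S2| = |S1| + |S2| − 2·|S1∩S2| = 42 + 8 − 16 = 34.00.

34.00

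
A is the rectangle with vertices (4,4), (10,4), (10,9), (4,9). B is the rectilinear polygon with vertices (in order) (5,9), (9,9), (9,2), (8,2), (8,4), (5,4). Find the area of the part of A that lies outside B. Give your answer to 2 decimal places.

10.00

|A| = 30, |A∩B| = 20.
|A ∖ B| = |A| − |A∩B| = 30 − 20 = 10.00.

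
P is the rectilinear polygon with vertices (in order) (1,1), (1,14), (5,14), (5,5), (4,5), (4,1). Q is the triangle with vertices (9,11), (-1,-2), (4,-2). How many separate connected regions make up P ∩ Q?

2

P ∩ Q splits into 2 disjoint pieces (area 0.2462, area 4.7115).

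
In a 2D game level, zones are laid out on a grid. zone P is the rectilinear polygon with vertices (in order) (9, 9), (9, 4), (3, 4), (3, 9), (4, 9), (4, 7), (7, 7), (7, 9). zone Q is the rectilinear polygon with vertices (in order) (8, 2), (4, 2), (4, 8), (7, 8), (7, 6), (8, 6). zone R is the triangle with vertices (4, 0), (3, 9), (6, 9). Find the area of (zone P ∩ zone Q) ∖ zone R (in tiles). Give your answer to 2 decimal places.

|zone P ∩ zone Q| = 11.
|(zone P ∩ zone Q) ∩ zone R| = 3.6667.
|(zone P ∩ zone Q) ∖ zone R| = 11 − 3.6667 = 7.33.

7.33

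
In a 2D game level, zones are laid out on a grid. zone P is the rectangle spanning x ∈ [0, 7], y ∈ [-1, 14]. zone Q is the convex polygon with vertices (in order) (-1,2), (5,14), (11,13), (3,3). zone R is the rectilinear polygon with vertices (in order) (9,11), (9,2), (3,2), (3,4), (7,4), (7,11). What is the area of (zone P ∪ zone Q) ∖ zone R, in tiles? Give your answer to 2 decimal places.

105.71

|zone P ∪ zone Q| = 117.2083.
|(zone P ∪ zone Q) ∩ zone R| = 11.5.
|(zone P ∪ zone Q) ∖ zone R| = 117.2083 − 11.5 = 105.71.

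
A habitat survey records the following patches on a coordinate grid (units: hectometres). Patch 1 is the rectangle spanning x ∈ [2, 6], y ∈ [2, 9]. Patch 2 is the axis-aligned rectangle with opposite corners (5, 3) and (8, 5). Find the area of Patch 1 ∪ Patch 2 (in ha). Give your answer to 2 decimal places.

32.00

By inclusion–exclusion:
Individual areas: |Patch 1| = 28, |Patch 2| = 6.
|Patch 1∩Patch 2|: x∈[5,6], y∈[3,5] → 1·2 = 2.
|Patch 1 ∪ Patch 2| = 34 − 2 = 32.00.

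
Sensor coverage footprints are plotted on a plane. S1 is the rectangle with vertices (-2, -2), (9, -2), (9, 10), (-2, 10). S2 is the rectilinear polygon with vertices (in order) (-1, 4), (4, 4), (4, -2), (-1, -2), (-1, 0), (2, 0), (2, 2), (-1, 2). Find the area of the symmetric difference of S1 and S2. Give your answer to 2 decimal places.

108.00

|S1| = 132, |S2| = 24, |S1∩S2| = 24.
|S1 △ S2| = |S1| + |S2| − 2·|S1∩S2| = 132 + 24 − 48 = 108.00.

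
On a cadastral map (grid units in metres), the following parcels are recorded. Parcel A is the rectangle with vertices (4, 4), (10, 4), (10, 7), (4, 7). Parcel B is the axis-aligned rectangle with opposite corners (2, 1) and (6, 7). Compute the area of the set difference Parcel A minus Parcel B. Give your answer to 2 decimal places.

|Parcel A∩Parcel B|: x∈[4,6], y∈[4,7] → 2·3 = 6.
|Parcel A| = 18.
|Parcel A ∖ Parcel B| = |Parcel A| − |Parcel A∩Parcel B| = 18 − 6 = 12.00.

12.00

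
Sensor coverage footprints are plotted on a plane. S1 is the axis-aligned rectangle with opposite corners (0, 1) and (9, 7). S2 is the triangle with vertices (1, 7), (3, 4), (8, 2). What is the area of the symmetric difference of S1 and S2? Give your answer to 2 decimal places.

48.50

|S1| = 54, |S2| = 5.5, |S1∩S2| = 5.5.
|S1 △ S2| = |S1| + |S2| − 2·|S1∩S2| = 54 + 5.5 − 11 = 48.50.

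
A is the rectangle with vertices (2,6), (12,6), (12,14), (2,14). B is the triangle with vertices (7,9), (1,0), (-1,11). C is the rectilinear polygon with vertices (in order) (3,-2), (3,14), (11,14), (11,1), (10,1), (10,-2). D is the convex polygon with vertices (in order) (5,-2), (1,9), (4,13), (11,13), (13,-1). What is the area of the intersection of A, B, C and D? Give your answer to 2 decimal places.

The intersection is the polygon with vertices (5,6), (3,6), (3,10), (7,9).
By the shoelace formula its area is 11.00.

11.00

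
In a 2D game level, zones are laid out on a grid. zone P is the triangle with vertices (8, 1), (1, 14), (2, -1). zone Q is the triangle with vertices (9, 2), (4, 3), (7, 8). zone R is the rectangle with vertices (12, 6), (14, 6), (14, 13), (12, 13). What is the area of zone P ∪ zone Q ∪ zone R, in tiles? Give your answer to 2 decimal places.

By inclusion–exclusion:
Individual areas: |zone P| = 46, |zone Q| = 14, |zone R| = 14.
|zone P∩zone Q| = 4.7102.
|zone P∩zone R| = 0.
|zone Q∩zone R| = 0.
|zone P∩zone Q∩zone R| = 0.
|zone P ∪ zone Q ∪ zone R| = 74 − 4.7102 + 0 = 69.29.

69.29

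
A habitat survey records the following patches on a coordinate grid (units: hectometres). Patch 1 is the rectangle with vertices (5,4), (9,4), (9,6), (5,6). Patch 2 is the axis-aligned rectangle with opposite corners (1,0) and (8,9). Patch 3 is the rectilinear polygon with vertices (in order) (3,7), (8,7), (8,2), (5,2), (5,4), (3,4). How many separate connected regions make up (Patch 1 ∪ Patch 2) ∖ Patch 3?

(Patch 1 ∪ Patch 2) ∖ Patch 3 splits into 2 disjoint pieces (area 2, area 42).

2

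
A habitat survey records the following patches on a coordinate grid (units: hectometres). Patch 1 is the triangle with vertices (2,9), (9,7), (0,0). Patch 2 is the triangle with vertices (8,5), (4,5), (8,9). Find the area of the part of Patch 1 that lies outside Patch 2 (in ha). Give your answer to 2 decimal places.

27.60

|Patch 1| = 33.5, |Patch 1∩Patch 2| = 5.8968.
|Patch 1 ∖ Patch 2| = |Patch 1| − |Patch 1∩Patch 2| = 33.5 − 5.8968 = 27.60.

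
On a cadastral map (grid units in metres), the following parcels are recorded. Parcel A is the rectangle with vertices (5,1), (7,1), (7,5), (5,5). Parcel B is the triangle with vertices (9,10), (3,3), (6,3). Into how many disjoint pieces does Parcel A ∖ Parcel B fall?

Parcel A ∖ Parcel B is a single connected region.

1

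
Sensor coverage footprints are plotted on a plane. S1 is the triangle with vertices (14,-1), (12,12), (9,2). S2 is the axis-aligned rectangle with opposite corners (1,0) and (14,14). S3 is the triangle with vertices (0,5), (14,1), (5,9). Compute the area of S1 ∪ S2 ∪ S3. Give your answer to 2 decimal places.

183.30

By inclusion–exclusion:
Individual areas: |S1| = 29.5, |S2| = 182, |S3| = 38.
|S1∩S2| = 28.7436.
|S1∩S3| = 6.1255.
|S2∩S3| = 37.4571.
|S1∩S2∩S3| = 6.1255.
|S1 ∪ S2 ∪ S3| = 249.5 − 72.3262 + 6.1255 = 183.30.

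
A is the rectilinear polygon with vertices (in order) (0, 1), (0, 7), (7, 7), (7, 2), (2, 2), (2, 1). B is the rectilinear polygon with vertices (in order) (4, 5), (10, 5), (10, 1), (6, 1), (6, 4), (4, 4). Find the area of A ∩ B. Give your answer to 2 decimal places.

5.00

The intersection is the polygon with vertices (7,2), (6,2), (6,4), (4,4), (4,5), (7,5).
By the shoelace formula its area is 5.00.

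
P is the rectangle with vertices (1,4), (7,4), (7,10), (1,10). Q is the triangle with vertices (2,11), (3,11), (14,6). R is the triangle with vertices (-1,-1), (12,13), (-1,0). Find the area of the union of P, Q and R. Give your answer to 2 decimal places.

42.35

By inclusion–exclusion:
Individual areas: |P| = 36, |Q| = 2.5, |R| = 6.5.
|P∩Q| = 0.672.
|P∩R| = 1.9313.
|Q∩R| = 0.0507.
|P∩Q∩R| = 0.
|P ∪ Q ∪ R| = 45 − 2.654 + 0 = 42.35.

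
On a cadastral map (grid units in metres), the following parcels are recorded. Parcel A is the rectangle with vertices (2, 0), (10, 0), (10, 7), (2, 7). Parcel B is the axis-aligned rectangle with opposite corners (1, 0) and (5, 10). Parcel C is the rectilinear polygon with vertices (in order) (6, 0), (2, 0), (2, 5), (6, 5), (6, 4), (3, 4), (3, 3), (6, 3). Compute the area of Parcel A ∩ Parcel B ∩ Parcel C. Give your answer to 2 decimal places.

13.00

The intersection is the polygon with vertices (5,4), (3,4), (3,3), (5,3), (5,0), (2,0), (2,5), (5,5).
By the shoelace formula its area is 13.00.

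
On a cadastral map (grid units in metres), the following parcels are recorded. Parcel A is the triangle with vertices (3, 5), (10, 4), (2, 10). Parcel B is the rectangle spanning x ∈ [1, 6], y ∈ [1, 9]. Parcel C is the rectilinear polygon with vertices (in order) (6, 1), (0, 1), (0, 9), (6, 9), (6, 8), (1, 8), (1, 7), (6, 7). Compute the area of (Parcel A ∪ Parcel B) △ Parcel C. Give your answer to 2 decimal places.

18.42

|Parcel A ∪ Parcel B| = 45.4238.
|(Parcel A ∪ Parcel B) ∩ Parcel C| = 35.
|(Parcel A ∪ Parcel B) △ Parcel C| = 45.4238 + 43 − 70 = 18.42.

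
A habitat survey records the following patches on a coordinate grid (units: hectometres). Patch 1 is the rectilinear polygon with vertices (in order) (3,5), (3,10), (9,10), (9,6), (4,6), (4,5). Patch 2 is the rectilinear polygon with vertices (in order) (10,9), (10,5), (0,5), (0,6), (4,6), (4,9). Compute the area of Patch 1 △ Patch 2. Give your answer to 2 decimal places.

21.00

|Patch 1| = 25, |Patch 2| = 28, |Patch 1∩Patch 2| = 16.
|Patch 1 △ Patch 2| = |Patch 1| + |Patch 2| − 2·|Patch 1∩Patch 2| = 25 + 28 − 32 = 21.00.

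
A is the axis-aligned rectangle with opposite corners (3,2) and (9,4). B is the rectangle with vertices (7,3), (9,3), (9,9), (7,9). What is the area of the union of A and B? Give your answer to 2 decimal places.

22.00

By inclusion–exclusion:
Individual areas: |A| = 12, |B| = 12.
|A∩B|: x∈[7,9], y∈[3,4] → 2·1 = 2.
|A ∪ B| = 24 − 2 = 22.00.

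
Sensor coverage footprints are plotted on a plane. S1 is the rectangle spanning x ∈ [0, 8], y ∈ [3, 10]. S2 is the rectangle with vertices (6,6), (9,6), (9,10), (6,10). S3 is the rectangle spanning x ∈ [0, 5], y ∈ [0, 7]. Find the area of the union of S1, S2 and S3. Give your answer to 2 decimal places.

By inclusion–exclusion:
Individual areas: |S1| = 56, |S2| = 12, |S3| = 35.
|S1∩S2|: x∈[6,8], y∈[6,10] → 2·4 = 8.
|S1∩S3|: x∈[0,5], y∈[3,7] → 5·4 = 20.
|S2∩S3| = 0 (no overlap).
|S1∩S2∩S3| = 0.
|S1 ∪ S2 ∪ S3| = 103 − 28 + 0 = 75.00.

75.00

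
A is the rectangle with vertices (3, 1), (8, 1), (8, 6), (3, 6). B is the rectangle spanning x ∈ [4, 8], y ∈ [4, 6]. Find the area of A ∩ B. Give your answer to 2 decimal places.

|A∩B|: x∈[4,8], y∈[4,6] → 4·2 = 8.

8.00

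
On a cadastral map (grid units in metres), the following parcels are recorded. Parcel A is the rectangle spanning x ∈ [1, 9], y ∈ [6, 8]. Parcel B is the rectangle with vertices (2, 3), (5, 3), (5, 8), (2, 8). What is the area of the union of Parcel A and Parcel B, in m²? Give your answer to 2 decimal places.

By inclusion–exclusion:
Individual areas: |Parcel A| = 16, |Parcel B| = 15.
|Parcel A∩Parcel B|: x∈[2,5], y∈[6,8] → 3·2 = 6.
|Parcel A ∪ Parcel B| = 31 − 6 = 25.00.

25.00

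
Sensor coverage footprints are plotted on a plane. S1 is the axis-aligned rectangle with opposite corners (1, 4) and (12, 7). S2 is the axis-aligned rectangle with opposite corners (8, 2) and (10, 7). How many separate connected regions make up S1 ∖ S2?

S1 ∖ S2 splits into 2 disjoint pieces (area 6, area 21).

2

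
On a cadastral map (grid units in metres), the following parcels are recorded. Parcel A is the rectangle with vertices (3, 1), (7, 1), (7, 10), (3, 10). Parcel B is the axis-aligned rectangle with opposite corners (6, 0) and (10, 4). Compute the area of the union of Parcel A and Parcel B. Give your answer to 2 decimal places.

49.00

By inclusion–exclusion:
Individual areas: |Parcel A| = 36, |Parcel B| = 16.
|Parcel A∩Parcel B|: x∈[6,7], y∈[1,4] → 1·3 = 3.
|Parcel A ∪ Parcel B| = 52 − 3 = 49.00.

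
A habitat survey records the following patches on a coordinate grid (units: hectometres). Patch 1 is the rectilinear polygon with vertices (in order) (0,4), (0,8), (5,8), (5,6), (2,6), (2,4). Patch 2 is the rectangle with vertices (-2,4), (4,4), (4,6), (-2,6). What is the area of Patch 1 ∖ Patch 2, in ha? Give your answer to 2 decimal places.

10.00

|Patch 1| = 14, |Patch 1∩Patch 2| = 4.
|Patch 1 ∖ Patch 2| = |Patch 1| − |Patch 1∩Patch 2| = 14 − 4 = 10.00.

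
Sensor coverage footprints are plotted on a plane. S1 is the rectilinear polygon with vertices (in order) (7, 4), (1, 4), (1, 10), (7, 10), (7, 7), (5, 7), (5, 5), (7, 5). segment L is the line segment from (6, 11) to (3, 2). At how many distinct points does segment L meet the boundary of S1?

The segment meets the boundary at (3.667,4), (5.667,10).

2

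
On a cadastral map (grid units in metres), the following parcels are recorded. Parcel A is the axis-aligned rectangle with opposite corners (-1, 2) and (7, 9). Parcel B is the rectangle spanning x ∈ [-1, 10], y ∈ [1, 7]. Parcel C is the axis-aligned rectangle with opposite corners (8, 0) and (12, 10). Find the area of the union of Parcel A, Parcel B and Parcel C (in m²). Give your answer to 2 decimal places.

110.00

By inclusion–exclusion:
Individual areas: |Parcel A| = 56, |Parcel B| = 66, |Parcel C| = 40.
|Parcel A∩Parcel B|: x∈[-1,7], y∈[2,7] → 8·5 = 40.
|Parcel A∩Parcel C| = 0 (no overlap).
|Parcel B∩Parcel C|: x∈[8,10], y∈[1,7] → 2·6 = 12.
|Parcel A∩Parcel B∩Parcel C| = 0.
|Parcel A ∪ Parcel B ∪ Parcel C| = 162 − 52 + 0 = 110.00.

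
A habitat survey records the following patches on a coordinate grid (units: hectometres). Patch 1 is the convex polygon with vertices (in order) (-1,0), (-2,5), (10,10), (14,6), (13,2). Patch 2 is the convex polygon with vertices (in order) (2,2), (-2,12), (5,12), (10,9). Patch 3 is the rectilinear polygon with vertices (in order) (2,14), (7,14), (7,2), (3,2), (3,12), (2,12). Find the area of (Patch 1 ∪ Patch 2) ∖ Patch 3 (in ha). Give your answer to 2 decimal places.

101.29

|Patch 1 ∪ Patch 2| = 140.0918.
|(Patch 1 ∪ Patch 2) ∩ Patch 3| = 38.8.
|(Patch 1 ∪ Patch 2) ∖ Patch 3| = 140.0918 − 38.8 = 101.29.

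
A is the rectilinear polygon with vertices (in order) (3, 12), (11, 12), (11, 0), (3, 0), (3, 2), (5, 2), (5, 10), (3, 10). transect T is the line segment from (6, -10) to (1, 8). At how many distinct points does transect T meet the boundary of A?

The segment meets the boundary at (3,0.8), (3.222,0).

2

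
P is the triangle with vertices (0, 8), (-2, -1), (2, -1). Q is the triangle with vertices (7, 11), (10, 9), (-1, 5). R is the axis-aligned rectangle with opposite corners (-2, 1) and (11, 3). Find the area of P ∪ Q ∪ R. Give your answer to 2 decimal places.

55.27

By inclusion–exclusion:
Individual areas: |P| = 18, |Q| = 17, |R| = 26.
|P∩Q| = 0.3975.
|P∩R| = 5.3333.
|Q∩R| = 0.
|P∩Q∩R| = 0.
|P ∪ Q ∪ R| = 61 − 5.7309 + 0 = 55.27.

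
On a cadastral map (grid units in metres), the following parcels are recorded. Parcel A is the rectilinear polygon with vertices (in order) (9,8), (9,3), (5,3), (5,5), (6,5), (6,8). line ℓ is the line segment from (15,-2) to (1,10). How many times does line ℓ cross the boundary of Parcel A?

The segment meets the boundary at (6,5.714), (9,3.143).

2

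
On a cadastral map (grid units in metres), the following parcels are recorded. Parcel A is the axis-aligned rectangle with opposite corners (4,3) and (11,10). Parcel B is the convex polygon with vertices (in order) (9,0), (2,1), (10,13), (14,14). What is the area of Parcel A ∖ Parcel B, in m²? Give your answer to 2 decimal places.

13.21

|Parcel A| = 49, |Parcel A∩Parcel B| = 35.7929.
|Parcel A ∖ Parcel B| = |Parcel A| − |Parcel A∩Parcel B| = 49 − 35.7929 = 13.21.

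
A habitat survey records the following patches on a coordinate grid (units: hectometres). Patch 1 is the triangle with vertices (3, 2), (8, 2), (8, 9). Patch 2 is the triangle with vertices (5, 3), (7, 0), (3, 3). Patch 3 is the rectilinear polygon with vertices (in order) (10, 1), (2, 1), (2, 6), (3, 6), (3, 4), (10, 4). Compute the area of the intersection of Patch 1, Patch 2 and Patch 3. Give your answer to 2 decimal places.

The intersection is the polygon with vertices (3.465,2.651), (3.714,3), (5,3), (5.667,2), (4.333,2).
By the shoelace formula its area is 1.54.

1.54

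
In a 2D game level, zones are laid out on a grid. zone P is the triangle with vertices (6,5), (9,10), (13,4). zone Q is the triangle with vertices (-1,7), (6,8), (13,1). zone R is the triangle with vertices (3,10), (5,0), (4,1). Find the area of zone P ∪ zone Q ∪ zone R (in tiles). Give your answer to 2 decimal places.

46.55

By inclusion–exclusion:
Individual areas: |zone P| = 19, |zone Q| = 28, |zone R| = 4.
|zone P∩zone Q| = 3.5625.
|zone P∩zone R| = 0.
|zone Q∩zone R| = 0.8835.
|zone P∩zone Q∩zone R| = 0.
|zone P ∪ zone Q ∪ zone R| = 51 − 4.446 + 0 = 46.55.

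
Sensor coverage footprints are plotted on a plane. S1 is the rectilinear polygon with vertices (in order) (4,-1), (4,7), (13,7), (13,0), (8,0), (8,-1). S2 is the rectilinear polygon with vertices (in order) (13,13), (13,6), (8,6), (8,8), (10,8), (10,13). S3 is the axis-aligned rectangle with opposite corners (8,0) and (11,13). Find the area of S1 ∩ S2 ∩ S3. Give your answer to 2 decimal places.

The intersection is the polygon with vertices (8,6), (8,7), (11,7), (11,6).
By the shoelace formula its area is 3.00.

3.00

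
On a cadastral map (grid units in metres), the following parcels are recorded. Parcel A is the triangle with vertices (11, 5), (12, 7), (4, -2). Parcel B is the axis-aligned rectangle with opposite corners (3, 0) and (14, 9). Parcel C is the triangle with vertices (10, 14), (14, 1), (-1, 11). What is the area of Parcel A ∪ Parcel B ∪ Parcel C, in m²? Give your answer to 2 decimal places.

By inclusion–exclusion:
Individual areas: |Parcel A| = 3.5, |Parcel B| = 99, |Parcel C| = 77.5.
|Parcel A∩Parcel B| = 3.2778.
|Parcel A∩Parcel C| = 1.5442.
|Parcel B∩Parcel C| = 37.8205.
|Parcel A∩Parcel B∩Parcel C| = 1.5442.
|Parcel A ∪ Parcel B ∪ Parcel C| = 180 − 42.6425 + 1.5442 = 138.90.

138.90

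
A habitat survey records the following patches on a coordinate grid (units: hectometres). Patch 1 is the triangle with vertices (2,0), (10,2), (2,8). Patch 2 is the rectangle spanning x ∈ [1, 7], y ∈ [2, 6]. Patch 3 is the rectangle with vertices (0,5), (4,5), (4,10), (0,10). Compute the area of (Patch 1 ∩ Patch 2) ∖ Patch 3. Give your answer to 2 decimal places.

|Patch 1 ∩ Patch 2| = 17.9583.
|(Patch 1 ∩ Patch 2) ∩ Patch 3| = 2.
|(Patch 1 ∩ Patch 2) ∖ Patch 3| = 17.9583 − 2 = 15.96.

15.96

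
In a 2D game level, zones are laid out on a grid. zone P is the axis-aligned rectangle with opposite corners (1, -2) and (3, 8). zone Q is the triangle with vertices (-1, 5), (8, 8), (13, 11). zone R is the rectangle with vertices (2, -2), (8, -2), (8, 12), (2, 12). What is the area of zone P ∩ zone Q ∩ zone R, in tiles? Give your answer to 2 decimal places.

The intersection is the polygon with vertices (2,6), (2,6.286), (3,6.714), (3,6.333).
By the shoelace formula its area is 0.33.

0.33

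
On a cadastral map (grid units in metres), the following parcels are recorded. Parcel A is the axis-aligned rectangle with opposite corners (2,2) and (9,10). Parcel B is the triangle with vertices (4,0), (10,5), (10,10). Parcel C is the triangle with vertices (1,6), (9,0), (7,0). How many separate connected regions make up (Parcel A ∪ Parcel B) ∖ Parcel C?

(Parcel A ∪ Parcel B) ∖ Parcel C splits into 3 disjoint pieces (area 53.5425, area 0.767, area 4.5).

3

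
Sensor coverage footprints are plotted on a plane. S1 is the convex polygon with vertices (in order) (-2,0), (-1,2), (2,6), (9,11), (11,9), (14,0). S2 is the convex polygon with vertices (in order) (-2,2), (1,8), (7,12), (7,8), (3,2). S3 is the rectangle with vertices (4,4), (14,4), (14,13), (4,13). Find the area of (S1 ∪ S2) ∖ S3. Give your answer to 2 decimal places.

|S1 ∪ S2| = 128.0714.
|(S1 ∪ S2) ∩ S3| = 49.7381.
|(S1 ∪ S2) ∖ S3| = 128.0714 − 49.7381 = 78.33.

78.33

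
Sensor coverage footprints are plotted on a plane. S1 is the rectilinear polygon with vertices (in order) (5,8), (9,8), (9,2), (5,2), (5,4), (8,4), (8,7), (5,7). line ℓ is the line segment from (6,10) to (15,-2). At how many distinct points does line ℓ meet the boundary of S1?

The segment meets the boundary at (9,6), (7.5,8).

2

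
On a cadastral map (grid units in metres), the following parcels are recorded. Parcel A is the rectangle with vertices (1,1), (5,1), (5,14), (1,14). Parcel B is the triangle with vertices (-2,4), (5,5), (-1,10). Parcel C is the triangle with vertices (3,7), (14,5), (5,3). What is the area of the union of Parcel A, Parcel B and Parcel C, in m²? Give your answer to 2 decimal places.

By inclusion–exclusion:
Individual areas: |Parcel A| = 52, |Parcel B| = 20.5, |Parcel C| = 20.
|Parcel A∩Parcel B| = 7.8095.
|Parcel A∩Parcel C| = 3.6364.
|Parcel B∩Parcel C| = 0.781.
|Parcel A∩Parcel B∩Parcel C| = 0.781.
|Parcel A ∪ Parcel B ∪ Parcel C| = 92.5 − 12.2268 + 0.781 = 81.05.

81.05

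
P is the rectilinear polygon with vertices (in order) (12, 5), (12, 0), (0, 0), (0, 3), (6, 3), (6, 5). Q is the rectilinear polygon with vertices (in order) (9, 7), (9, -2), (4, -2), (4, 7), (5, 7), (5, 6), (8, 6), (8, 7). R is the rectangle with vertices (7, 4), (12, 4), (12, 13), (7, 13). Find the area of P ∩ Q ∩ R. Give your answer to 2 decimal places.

2.00

The intersection is the polygon with vertices (9,5), (9,4), (7,4), (7,5).
By the shoelace formula its area is 2.00.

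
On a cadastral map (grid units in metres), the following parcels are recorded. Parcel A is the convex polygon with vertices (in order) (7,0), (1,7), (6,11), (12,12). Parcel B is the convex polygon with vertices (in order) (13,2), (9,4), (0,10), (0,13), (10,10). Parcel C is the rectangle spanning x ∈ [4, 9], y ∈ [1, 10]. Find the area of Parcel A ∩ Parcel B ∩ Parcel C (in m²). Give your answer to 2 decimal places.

The intersection is the polygon with vertices (8.739,4.174), (4,7.333), (4,9.4), (4.75,10), (9,10), (9,4.8).
By the shoelace formula its area is 21.34.

21.34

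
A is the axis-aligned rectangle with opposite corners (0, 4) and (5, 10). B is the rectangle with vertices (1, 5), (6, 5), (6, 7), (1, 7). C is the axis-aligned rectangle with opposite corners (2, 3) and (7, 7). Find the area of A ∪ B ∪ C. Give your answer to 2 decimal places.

41.00

By inclusion–exclusion:
Individual areas: |A| = 30, |B| = 10, |C| = 20.
|A∩B|: x∈[1,5], y∈[5,7] → 4·2 = 8.
|A∩C|: x∈[2,5], y∈[4,7] → 3·3 = 9.
|B∩C|: x∈[2,6], y∈[5,7] → 4·2 = 8.
|A∩B∩C| = 6.
|A ∪ B ∪ C| = 60 − 25 + 6 = 41.00.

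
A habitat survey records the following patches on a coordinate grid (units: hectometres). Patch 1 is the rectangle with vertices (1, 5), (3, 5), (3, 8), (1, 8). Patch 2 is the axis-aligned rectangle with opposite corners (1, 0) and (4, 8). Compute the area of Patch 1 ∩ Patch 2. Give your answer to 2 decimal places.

6.00

|Patch 1∩Patch 2|: x∈[1,3], y∈[5,8] → 2·3 = 6.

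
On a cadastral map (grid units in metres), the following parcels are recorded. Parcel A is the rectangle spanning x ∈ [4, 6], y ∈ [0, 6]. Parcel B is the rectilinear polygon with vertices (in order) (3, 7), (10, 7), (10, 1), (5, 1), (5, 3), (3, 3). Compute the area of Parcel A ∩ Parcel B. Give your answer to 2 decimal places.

The intersection is the polygon with vertices (4,6), (6,6), (6,1), (5,1), (5,3), (4,3).
By the shoelace formula its area is 8.00.

8.00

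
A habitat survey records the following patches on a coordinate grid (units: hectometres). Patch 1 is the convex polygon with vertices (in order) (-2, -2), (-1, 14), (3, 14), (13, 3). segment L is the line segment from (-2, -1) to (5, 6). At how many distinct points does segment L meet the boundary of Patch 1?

1

The segment meets the boundary at (-1.933,-0.933).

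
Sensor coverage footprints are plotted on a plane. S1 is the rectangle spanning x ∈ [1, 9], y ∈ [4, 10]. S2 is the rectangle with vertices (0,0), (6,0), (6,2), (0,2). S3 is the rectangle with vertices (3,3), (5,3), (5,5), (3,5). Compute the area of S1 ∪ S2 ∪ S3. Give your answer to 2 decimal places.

62.00

By inclusion–exclusion:
Individual areas: |S1| = 48, |S2| = 12, |S3| = 4.
|S1∩S2| = 0 (no overlap).
|S1∩S3|: x∈[3,5], y∈[4,5] → 2·1 = 2.
|S2∩S3| = 0 (no overlap).
|S1∩S2∩S3| = 0.
|S1 ∪ S2 ∪ S3| = 64 − 2 + 0 = 62.00.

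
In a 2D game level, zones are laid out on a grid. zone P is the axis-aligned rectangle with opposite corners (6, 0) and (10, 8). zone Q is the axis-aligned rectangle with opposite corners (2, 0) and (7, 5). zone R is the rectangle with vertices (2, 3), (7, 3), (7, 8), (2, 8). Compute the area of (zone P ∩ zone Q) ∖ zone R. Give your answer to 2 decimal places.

3.00

|zone P ∩ zone Q| = 5.
|(zone P ∩ zone Q) ∩ zone R| = 2.
|(zone P ∩ zone Q) ∖ zone R| = 5 − 2 = 3.00.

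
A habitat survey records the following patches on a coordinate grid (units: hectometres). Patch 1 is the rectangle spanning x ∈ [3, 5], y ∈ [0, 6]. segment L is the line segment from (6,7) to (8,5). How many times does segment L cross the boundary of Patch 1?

The segment lies entirely outside Patch 1 and never meets its boundary.

0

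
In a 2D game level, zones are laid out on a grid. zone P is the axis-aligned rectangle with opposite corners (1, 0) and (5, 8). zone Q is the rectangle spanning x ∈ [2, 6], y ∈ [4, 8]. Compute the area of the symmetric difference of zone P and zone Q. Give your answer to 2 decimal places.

|zone P∩zone Q|: x∈[2,5], y∈[4,8] → 3·4 = 12.
|zone P △ zone Q| = |zone P| + |zone Q| − 2·|zone P∩zone Q| = 32 + 16 − 24 = 24.00.

24.00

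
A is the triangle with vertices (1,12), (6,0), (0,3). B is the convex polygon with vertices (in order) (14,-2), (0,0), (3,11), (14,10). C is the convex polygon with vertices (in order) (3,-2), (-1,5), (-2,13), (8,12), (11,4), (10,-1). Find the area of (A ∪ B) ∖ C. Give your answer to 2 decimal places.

49.06

|A ∪ B| = 156.3101.
|(A ∪ B) ∩ C| = 107.2513.
|(A ∪ B) ∖ C| = 156.3101 − 107.2513 = 49.06.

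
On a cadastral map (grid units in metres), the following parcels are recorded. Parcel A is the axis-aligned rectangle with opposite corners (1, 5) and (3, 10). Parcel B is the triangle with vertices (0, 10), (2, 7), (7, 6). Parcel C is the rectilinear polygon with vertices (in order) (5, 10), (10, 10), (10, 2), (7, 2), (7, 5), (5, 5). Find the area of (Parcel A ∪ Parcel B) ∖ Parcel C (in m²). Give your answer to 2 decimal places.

12.69

|Parcel A ∪ Parcel B| = 13.4357.
|(Parcel A ∪ Parcel B) ∩ Parcel C| = 0.7429.
|(Parcel A ∪ Parcel B) ∖ Parcel C| = 13.4357 − 0.7429 = 12.69.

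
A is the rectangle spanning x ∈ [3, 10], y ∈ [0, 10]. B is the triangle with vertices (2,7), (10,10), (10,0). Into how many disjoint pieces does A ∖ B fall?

2

A ∖ B splits into 2 disjoint pieces (area 9.1875, area 21.4375).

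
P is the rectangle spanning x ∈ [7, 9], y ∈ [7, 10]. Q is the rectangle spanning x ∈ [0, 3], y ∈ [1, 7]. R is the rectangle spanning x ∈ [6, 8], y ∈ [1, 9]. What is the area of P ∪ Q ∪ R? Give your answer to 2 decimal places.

By inclusion–exclusion:
Individual areas: |P| = 6, |Q| = 18, |R| = 16.
|P∩Q| = 0 (no overlap).
|P∩R|: x∈[7,8], y∈[7,9] → 1·2 = 2.
|Q∩R| = 0 (no overlap).
|P∩Q∩R| = 0.
|P ∪ Q ∪ R| = 40 − 2 + 0 = 38.00.

38.00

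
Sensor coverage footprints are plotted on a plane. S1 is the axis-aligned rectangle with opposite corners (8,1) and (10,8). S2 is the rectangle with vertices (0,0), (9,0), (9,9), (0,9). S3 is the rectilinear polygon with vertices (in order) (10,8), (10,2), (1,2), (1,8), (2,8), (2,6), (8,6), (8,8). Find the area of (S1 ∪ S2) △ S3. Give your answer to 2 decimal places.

|S1 ∪ S2| = 88.
|(S1 ∪ S2) ∩ S3| = 42.
|(S1 ∪ S2) △ S3| = 88 + 42 − 84 = 46.00.

46.00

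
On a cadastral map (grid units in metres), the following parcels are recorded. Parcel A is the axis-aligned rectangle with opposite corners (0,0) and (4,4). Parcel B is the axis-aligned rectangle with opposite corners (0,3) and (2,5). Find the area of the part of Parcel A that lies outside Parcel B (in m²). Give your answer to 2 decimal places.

|Parcel A∩Parcel B|: x∈[0,2], y∈[3,4] → 2·1 = 2.
|Parcel A| = 16.
|Parcel A ∖ Parcel B| = |Parcel A| − |Parcel A∩Parcel B| = 16 − 2 = 14.00.

14.00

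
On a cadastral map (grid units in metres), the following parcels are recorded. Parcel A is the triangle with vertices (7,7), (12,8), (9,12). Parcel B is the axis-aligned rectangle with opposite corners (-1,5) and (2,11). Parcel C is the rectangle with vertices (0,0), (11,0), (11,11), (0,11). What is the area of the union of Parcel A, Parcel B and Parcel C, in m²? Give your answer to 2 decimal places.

128.34

By inclusion–exclusion:
Individual areas: |Parcel A| = 11.5, |Parcel B| = 18, |Parcel C| = 121.
|Parcel A∩Parcel B| = 0.
|Parcel A∩Parcel C| = 10.1583.
|Parcel B∩Parcel C|: x∈[0,2], y∈[5,11] → 2·6 = 12.
|Parcel A∩Parcel B∩Parcel C| = 0.
|Parcel A ∪ Parcel B ∪ Parcel C| = 150.5 − 22.1583 + 0 = 128.34.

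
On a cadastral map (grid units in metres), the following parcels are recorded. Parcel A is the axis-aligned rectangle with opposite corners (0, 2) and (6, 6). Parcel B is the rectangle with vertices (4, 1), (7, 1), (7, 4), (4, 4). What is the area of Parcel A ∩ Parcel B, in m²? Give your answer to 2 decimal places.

|Parcel A∩Parcel B|: x∈[4,6], y∈[2,4] → 2·2 = 4.

4.00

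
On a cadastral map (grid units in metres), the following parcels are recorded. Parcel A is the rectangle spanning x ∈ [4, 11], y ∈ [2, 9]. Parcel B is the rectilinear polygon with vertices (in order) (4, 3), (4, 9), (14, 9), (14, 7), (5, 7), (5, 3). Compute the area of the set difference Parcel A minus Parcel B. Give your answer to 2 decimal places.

31.00

|Parcel A| = 49, |Parcel A∩Parcel B| = 18.
|Parcel A ∖ Parcel B| = |Parcel A| − |Parcel A∩Parcel B| = 49 − 18 = 31.00.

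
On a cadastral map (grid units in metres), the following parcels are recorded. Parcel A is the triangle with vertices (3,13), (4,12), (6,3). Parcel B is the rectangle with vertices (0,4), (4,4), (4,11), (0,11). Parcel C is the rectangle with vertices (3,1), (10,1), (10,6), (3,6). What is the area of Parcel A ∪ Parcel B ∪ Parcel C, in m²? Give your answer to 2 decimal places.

63.88

By inclusion–exclusion:
Individual areas: |Parcel A| = 3.5, |Parcel B| = 28, |Parcel C| = 35.
|Parcel A∩Parcel B| = 0.2667.
|Parcel A∩Parcel C| = 0.35.
|Parcel B∩Parcel C|: x∈[3,4], y∈[4,6] → 1·2 = 2.
|Parcel A∩Parcel B∩Parcel C| = 0.
|Parcel A ∪ Parcel B ∪ Parcel C| = 66.5 − 2.6167 + 0 = 63.88.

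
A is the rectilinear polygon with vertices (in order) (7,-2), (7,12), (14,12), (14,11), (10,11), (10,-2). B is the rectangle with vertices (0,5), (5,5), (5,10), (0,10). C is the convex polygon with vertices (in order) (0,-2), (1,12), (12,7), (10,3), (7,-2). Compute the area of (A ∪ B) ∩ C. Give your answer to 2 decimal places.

|A ∪ B| = 71.
|(A ∪ B) ∩ C| = 45.88.

45.88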